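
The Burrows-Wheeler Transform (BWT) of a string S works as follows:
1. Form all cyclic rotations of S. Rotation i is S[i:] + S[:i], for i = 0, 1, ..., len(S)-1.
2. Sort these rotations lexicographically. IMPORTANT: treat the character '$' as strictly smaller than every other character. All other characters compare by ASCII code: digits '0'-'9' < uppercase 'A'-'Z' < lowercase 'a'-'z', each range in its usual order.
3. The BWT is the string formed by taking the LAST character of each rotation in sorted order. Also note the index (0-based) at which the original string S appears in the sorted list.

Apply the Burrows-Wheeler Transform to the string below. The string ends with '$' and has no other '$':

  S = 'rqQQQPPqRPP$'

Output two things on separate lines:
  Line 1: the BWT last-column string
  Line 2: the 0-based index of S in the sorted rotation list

Answer: PPRQPQQqqrP$
11

Derivation:
All 12 rotations (rotation i = S[i:]+S[:i]):
  rot[0] = rqQQQPPqRPP$
  rot[1] = qQQQPPqRPP$r
  rot[2] = QQQPPqRPP$rq
  rot[3] = QQPPqRPP$rqQ
  rot[4] = QPPqRPP$rqQQ
  rot[5] = PPqRPP$rqQQQ
  rot[6] = PqRPP$rqQQQP
  rot[7] = qRPP$rqQQQPP
  rot[8] = RPP$rqQQQPPq
  rot[9] = PP$rqQQQPPqR
  rot[10] = P$rqQQQPPqRP
  rot[11] = $rqQQQPPqRPP
Sorted (with $ < everything):
  sorted[0] = $rqQQQPPqRPP  (last char: 'P')
  sorted[1] = P$rqQQQPPqRP  (last char: 'P')
  sorted[2] = PP$rqQQQPPqR  (last char: 'R')
  sorted[3] = PPqRPP$rqQQQ  (last char: 'Q')
  sorted[4] = PqRPP$rqQQQP  (last char: 'P')
  sorted[5] = QPPqRPP$rqQQ  (last char: 'Q')
  sorted[6] = QQPPqRPP$rqQ  (last char: 'Q')
  sorted[7] = QQQPPqRPP$rq  (last char: 'q')
  sorted[8] = RPP$rqQQQPPq  (last char: 'q')
  sorted[9] = qQQQPPqRPP$r  (last char: 'r')
  sorted[10] = qRPP$rqQQQPP  (last char: 'P')
  sorted[11] = rqQQQPPqRPP$  (last char: '$')
Last column: PPRQPQQqqrP$
Original string S is at sorted index 11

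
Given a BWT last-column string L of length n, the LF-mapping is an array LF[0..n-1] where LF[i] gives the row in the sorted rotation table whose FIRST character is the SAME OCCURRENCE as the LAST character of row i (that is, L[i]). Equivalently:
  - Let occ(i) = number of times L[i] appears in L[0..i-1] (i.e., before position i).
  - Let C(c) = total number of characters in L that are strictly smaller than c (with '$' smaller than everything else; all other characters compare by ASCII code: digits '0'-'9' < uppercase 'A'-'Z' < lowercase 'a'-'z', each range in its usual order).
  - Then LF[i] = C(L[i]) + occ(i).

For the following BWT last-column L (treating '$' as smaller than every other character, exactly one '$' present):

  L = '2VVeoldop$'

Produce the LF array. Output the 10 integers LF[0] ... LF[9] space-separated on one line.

Char counts: '$':1, '2':1, 'V':2, 'd':1, 'e':1, 'l':1, 'o':2, 'p':1
C (first-col start): C('$')=0, C('2')=1, C('V')=2, C('d')=4, C('e')=5, C('l')=6, C('o')=7, C('p')=9
L[0]='2': occ=0, LF[0]=C('2')+0=1+0=1
L[1]='V': occ=0, LF[1]=C('V')+0=2+0=2
L[2]='V': occ=1, LF[2]=C('V')+1=2+1=3
L[3]='e': occ=0, LF[3]=C('e')+0=5+0=5
L[4]='o': occ=0, LF[4]=C('o')+0=7+0=7
L[5]='l': occ=0, LF[5]=C('l')+0=6+0=6
L[6]='d': occ=0, LF[6]=C('d')+0=4+0=4
L[7]='o': occ=1, LF[7]=C('o')+1=7+1=8
L[8]='p': occ=0, LF[8]=C('p')+0=9+0=9
L[9]='$': occ=0, LF[9]=C('$')+0=0+0=0

Answer: 1 2 3 5 7 6 4 8 9 0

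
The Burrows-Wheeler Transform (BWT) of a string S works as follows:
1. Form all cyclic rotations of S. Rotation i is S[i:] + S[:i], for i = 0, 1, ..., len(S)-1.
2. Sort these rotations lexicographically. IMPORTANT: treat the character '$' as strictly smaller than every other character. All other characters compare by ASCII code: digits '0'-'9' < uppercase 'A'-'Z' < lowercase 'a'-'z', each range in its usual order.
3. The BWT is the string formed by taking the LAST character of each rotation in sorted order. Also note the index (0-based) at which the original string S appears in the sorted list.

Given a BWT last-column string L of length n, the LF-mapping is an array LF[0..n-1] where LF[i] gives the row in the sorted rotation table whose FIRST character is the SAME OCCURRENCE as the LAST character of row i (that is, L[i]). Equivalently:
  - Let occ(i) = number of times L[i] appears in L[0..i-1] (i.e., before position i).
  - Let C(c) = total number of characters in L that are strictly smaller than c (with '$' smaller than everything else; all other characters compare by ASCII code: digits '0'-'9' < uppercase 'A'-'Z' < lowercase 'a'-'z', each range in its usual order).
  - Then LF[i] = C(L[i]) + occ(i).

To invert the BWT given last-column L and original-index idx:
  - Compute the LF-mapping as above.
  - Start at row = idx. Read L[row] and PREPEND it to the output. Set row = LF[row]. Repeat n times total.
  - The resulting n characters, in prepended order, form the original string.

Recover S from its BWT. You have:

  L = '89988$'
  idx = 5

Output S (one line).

LF mapping: 1 4 5 2 3 0
Walk LF starting at row 5, prepending L[row]:
  step 1: row=5, L[5]='$', prepend. Next row=LF[5]=0
  step 2: row=0, L[0]='8', prepend. Next row=LF[0]=1
  step 3: row=1, L[1]='9', prepend. Next row=LF[1]=4
  step 4: row=4, L[4]='8', prepend. Next row=LF[4]=3
  step 5: row=3, L[3]='8', prepend. Next row=LF[3]=2
  step 6: row=2, L[2]='9', prepend. Next row=LF[2]=5
Reversed output: 98898$

Answer: 98898$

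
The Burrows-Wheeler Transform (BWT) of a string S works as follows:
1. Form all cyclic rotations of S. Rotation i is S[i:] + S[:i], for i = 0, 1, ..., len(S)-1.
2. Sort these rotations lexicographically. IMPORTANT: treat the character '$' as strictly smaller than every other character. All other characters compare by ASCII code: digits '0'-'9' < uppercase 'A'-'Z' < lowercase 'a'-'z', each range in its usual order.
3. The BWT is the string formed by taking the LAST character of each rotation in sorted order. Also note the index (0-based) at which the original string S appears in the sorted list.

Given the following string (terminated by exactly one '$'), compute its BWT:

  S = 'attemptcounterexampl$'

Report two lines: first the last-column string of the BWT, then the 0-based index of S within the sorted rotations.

Answer: lx$tttrpaeucmmeptnaoe
2

Derivation:
All 21 rotations (rotation i = S[i:]+S[:i]):
  rot[0] = attemptcounterexampl$
  rot[1] = ttemptcounterexampl$a
  rot[2] = temptcounterexampl$at
  rot[3] = emptcounterexampl$att
  rot[4] = mptcounterexampl$atte
  rot[5] = ptcounterexampl$attem
  rot[6] = tcounterexampl$attemp
  rot[7] = counterexampl$attempt
  rot[8] = ounterexampl$attemptc
  rot[9] = unterexampl$attemptco
  rot[10] = nterexampl$attemptcou
  rot[11] = terexampl$attemptcoun
  rot[12] = erexampl$attemptcount
  rot[13] = rexampl$attemptcounte
  rot[14] = exampl$attemptcounter
  rot[15] = xampl$attemptcountere
  rot[16] = ampl$attemptcounterex
  rot[17] = mpl$attemptcounterexa
  rot[18] = pl$attemptcounterexam
  rot[19] = l$attemptcounterexamp
  rot[20] = $attemptcounterexampl
Sorted (with $ < everything):
  sorted[0] = $attemptcounterexampl  (last char: 'l')
  sorted[1] = ampl$attemptcounterex  (last char: 'x')
  sorted[2] = attemptcounterexampl$  (last char: '$')
  sorted[3] = counterexampl$attempt  (last char: 't')
  sorted[4] = emptcounterexampl$att  (last char: 't')
  sorted[5] = erexampl$attemptcount  (last char: 't')
  sorted[6] = exampl$attemptcounter  (last char: 'r')
  sorted[7] = l$attemptcounterexamp  (last char: 'p')
  sorted[8] = mpl$attemptcounterexa  (last char: 'a')
  sorted[9] = mptcounterexampl$atte  (last char: 'e')
  sorted[10] = nterexampl$attemptcou  (last char: 'u')
  sorted[11] = ounterexampl$attemptc  (last char: 'c')
  sorted[12] = pl$attemptcounterexam  (last char: 'm')
  sorted[13] = ptcounterexampl$attem  (last char: 'm')
  sorted[14] = rexampl$attemptcounte  (last char: 'e')
  sorted[15] = tcounterexampl$attemp  (last char: 'p')
  sorted[16] = temptcounterexampl$at  (last char: 't')
  sorted[17] = terexampl$attemptcoun  (last char: 'n')
  sorted[18] = ttemptcounterexampl$a  (last char: 'a')
  sorted[19] = unterexampl$attemptco  (last char: 'o')
  sorted[20] = xampl$attemptcountere  (last char: 'e')
Last column: lx$tttrpaeucmmeptnaoe
Original string S is at sorted index 2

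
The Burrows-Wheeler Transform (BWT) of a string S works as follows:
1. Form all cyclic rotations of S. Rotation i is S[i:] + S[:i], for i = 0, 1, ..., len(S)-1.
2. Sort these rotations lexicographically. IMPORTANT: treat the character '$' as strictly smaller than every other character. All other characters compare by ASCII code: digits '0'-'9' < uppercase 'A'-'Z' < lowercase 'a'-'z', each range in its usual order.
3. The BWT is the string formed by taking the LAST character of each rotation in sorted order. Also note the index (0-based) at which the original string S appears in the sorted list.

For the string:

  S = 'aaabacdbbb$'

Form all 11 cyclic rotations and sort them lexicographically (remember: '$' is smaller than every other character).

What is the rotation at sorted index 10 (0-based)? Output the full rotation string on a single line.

Answer: dbbb$aaabac

Derivation:
All 11 rotations (rotation i = S[i:]+S[:i]):
  rot[0] = aaabacdbbb$
  rot[1] = aabacdbbb$a
  rot[2] = abacdbbb$aa
  rot[3] = bacdbbb$aaa
  rot[4] = acdbbb$aaab
  rot[5] = cdbbb$aaaba
  rot[6] = dbbb$aaabac
  rot[7] = bbb$aaabacd
  rot[8] = bb$aaabacdb
  rot[9] = b$aaabacdbb
  rot[10] = $aaabacdbbb
Sorted (with $ < everything):
  sorted[0] = $aaabacdbbb
  sorted[1] = aaabacdbbb$
  sorted[2] = aabacdbbb$a
  sorted[3] = abacdbbb$aa
  sorted[4] = acdbbb$aaab
  sorted[5] = b$aaabacdbb
  sorted[6] = bacdbbb$aaa
  sorted[7] = bb$aaabacdb
  sorted[8] = bbb$aaabacd
  sorted[9] = cdbbb$aaaba
  sorted[10] = dbbb$aaabac
sorted[10] = dbbb$aaabac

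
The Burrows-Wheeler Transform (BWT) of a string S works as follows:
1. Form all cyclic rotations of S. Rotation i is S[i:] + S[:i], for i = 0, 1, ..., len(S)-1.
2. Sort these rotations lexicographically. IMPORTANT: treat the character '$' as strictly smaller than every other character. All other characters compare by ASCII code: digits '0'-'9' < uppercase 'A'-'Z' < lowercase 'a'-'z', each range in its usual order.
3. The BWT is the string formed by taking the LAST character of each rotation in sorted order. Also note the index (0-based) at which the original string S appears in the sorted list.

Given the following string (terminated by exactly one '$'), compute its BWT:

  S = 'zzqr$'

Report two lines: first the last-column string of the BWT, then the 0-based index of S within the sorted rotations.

Answer: rzqz$
4

Derivation:
All 5 rotations (rotation i = S[i:]+S[:i]):
  rot[0] = zzqr$
  rot[1] = zqr$z
  rot[2] = qr$zz
  rot[3] = r$zzq
  rot[4] = $zzqr
Sorted (with $ < everything):
  sorted[0] = $zzqr  (last char: 'r')
  sorted[1] = qr$zz  (last char: 'z')
  sorted[2] = r$zzq  (last char: 'q')
  sorted[3] = zqr$z  (last char: 'z')
  sorted[4] = zzqr$  (last char: '$')
Last column: rzqz$
Original string S is at sorted index 4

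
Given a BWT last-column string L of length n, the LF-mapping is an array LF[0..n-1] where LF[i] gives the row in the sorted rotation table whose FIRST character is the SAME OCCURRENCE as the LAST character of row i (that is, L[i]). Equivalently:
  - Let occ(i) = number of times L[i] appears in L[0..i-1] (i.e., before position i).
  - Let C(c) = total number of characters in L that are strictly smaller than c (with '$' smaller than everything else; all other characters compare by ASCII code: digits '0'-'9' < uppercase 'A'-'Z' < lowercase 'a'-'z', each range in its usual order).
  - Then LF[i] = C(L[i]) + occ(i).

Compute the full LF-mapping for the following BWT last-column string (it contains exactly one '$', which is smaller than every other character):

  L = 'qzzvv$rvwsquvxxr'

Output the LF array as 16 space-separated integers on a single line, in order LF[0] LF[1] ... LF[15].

Answer: 1 14 15 7 8 0 3 9 11 5 2 6 10 12 13 4

Derivation:
Char counts: '$':1, 'q':2, 'r':2, 's':1, 'u':1, 'v':4, 'w':1, 'x':2, 'z':2
C (first-col start): C('$')=0, C('q')=1, C('r')=3, C('s')=5, C('u')=6, C('v')=7, C('w')=11, C('x')=12, C('z')=14
L[0]='q': occ=0, LF[0]=C('q')+0=1+0=1
L[1]='z': occ=0, LF[1]=C('z')+0=14+0=14
L[2]='z': occ=1, LF[2]=C('z')+1=14+1=15
L[3]='v': occ=0, LF[3]=C('v')+0=7+0=7
L[4]='v': occ=1, LF[4]=C('v')+1=7+1=8
L[5]='$': occ=0, LF[5]=C('$')+0=0+0=0
L[6]='r': occ=0, LF[6]=C('r')+0=3+0=3
L[7]='v': occ=2, LF[7]=C('v')+2=7+2=9
L[8]='w': occ=0, LF[8]=C('w')+0=11+0=11
L[9]='s': occ=0, LF[9]=C('s')+0=5+0=5
L[10]='q': occ=1, LF[10]=C('q')+1=1+1=2
L[11]='u': occ=0, LF[11]=C('u')+0=6+0=6
L[12]='v': occ=3, LF[12]=C('v')+3=7+3=10
L[13]='x': occ=0, LF[13]=C('x')+0=12+0=12
L[14]='x': occ=1, LF[14]=C('x')+1=12+1=13
L[15]='r': occ=1, LF[15]=C('r')+1=3+1=4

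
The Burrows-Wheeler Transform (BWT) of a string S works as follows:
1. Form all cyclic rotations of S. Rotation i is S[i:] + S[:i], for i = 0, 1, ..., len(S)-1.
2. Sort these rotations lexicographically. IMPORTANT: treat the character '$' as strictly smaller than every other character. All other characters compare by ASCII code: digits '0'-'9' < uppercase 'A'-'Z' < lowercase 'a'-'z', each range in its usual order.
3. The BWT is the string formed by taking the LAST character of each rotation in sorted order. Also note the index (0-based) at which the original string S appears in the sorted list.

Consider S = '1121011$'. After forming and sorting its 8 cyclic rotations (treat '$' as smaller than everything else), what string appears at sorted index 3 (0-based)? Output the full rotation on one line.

Answer: 1011$112

Derivation:
All 8 rotations (rotation i = S[i:]+S[:i]):
  rot[0] = 1121011$
  rot[1] = 121011$1
  rot[2] = 21011$11
  rot[3] = 1011$112
  rot[4] = 011$1121
  rot[5] = 11$11210
  rot[6] = 1$112101
  rot[7] = $1121011
Sorted (with $ < everything):
  sorted[0] = $1121011
  sorted[1] = 011$1121
  sorted[2] = 1$112101
  sorted[3] = 1011$112
  sorted[4] = 11$11210
  sorted[5] = 1121011$
  sorted[6] = 121011$1
  sorted[7] = 21011$11
sorted[3] = 1011$112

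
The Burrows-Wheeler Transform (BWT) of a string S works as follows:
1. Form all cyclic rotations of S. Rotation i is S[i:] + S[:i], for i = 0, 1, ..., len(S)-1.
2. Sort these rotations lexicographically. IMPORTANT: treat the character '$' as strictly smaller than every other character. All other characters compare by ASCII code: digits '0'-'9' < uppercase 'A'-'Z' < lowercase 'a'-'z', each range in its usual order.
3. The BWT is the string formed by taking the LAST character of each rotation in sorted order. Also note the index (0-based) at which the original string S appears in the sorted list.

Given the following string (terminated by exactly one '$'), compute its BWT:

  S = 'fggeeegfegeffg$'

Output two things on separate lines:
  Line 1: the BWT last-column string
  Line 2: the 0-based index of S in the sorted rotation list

All 15 rotations (rotation i = S[i:]+S[:i]):
  rot[0] = fggeeegfegeffg$
  rot[1] = ggeeegfegeffg$f
  rot[2] = geeegfegeffg$fg
  rot[3] = eeegfegeffg$fgg
  rot[4] = eegfegeffg$fgge
  rot[5] = egfegeffg$fggee
  rot[6] = gfegeffg$fggeee
  rot[7] = fegeffg$fggeeeg
  rot[8] = egeffg$fggeeegf
  rot[9] = geffg$fggeeegfe
  rot[10] = effg$fggeeegfeg
  rot[11] = ffg$fggeeegfege
  rot[12] = fg$fggeeegfegef
  rot[13] = g$fggeeegfegeff
  rot[14] = $fggeeegfegeffg
Sorted (with $ < everything):
  sorted[0] = $fggeeegfegeffg  (last char: 'g')
  sorted[1] = eeegfegeffg$fgg  (last char: 'g')
  sorted[2] = eegfegeffg$fgge  (last char: 'e')
  sorted[3] = effg$fggeeegfeg  (last char: 'g')
  sorted[4] = egeffg$fggeeegf  (last char: 'f')
  sorted[5] = egfegeffg$fggee  (last char: 'e')
  sorted[6] = fegeffg$fggeeeg  (last char: 'g')
  sorted[7] = ffg$fggeeegfege  (last char: 'e')
  sorted[8] = fg$fggeeegfegef  (last char: 'f')
  sorted[9] = fggeeegfegeffg$  (last char: '$')
  sorted[10] = g$fggeeegfegeff  (last char: 'f')
  sorted[11] = geeegfegeffg$fg  (last char: 'g')
  sorted[12] = geffg$fggeeegfe  (last char: 'e')
  sorted[13] = gfegeffg$fggeee  (last char: 'e')
  sorted[14] = ggeeegfegeffg$f  (last char: 'f')
Last column: ggegfegef$fgeef
Original string S is at sorted index 9

Answer: ggegfegef$fgeef
9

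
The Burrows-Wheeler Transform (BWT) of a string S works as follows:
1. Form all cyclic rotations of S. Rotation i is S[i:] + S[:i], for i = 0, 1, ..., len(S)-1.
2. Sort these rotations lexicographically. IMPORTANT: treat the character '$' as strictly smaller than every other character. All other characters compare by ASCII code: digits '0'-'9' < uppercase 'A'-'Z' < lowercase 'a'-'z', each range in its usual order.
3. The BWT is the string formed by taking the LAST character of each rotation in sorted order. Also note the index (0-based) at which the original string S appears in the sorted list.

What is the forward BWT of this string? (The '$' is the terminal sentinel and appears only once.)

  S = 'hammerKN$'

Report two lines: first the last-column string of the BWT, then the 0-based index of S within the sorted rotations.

All 9 rotations (rotation i = S[i:]+S[:i]):
  rot[0] = hammerKN$
  rot[1] = ammerKN$h
  rot[2] = mmerKN$ha
  rot[3] = merKN$ham
  rot[4] = erKN$hamm
  rot[5] = rKN$hamme
  rot[6] = KN$hammer
  rot[7] = N$hammerK
  rot[8] = $hammerKN
Sorted (with $ < everything):
  sorted[0] = $hammerKN  (last char: 'N')
  sorted[1] = KN$hammer  (last char: 'r')
  sorted[2] = N$hammerK  (last char: 'K')
  sorted[3] = ammerKN$h  (last char: 'h')
  sorted[4] = erKN$hamm  (last char: 'm')
  sorted[5] = hammerKN$  (last char: '$')
  sorted[6] = merKN$ham  (last char: 'm')
  sorted[7] = mmerKN$ha  (last char: 'a')
  sorted[8] = rKN$hamme  (last char: 'e')
Last column: NrKhm$mae
Original string S is at sorted index 5

Answer: NrKhm$mae
5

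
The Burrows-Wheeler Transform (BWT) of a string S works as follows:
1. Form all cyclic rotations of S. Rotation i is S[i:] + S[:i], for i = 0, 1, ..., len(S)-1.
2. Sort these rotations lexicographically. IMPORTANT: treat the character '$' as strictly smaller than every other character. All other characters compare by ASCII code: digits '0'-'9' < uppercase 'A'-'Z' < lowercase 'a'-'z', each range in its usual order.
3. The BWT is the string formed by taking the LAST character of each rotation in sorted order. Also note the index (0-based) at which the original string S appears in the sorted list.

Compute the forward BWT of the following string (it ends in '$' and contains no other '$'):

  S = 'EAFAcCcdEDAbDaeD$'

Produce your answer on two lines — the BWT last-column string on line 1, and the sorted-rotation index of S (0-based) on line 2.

All 17 rotations (rotation i = S[i:]+S[:i]):
  rot[0] = EAFAcCcdEDAbDaeD$
  rot[1] = AFAcCcdEDAbDaeD$E
  rot[2] = FAcCcdEDAbDaeD$EA
  rot[3] = AcCcdEDAbDaeD$EAF
  rot[4] = cCcdEDAbDaeD$EAFA
  rot[5] = CcdEDAbDaeD$EAFAc
  rot[6] = cdEDAbDaeD$EAFAcC
  rot[7] = dEDAbDaeD$EAFAcCc
  rot[8] = EDAbDaeD$EAFAcCcd
  rot[9] = DAbDaeD$EAFAcCcdE
  rot[10] = AbDaeD$EAFAcCcdED
  rot[11] = bDaeD$EAFAcCcdEDA
  rot[12] = DaeD$EAFAcCcdEDAb
  rot[13] = aeD$EAFAcCcdEDAbD
  rot[14] = eD$EAFAcCcdEDAbDa
  rot[15] = D$EAFAcCcdEDAbDae
  rot[16] = $EAFAcCcdEDAbDaeD
Sorted (with $ < everything):
  sorted[0] = $EAFAcCcdEDAbDaeD  (last char: 'D')
  sorted[1] = AFAcCcdEDAbDaeD$E  (last char: 'E')
  sorted[2] = AbDaeD$EAFAcCcdED  (last char: 'D')
  sorted[3] = AcCcdEDAbDaeD$EAF  (last char: 'F')
  sorted[4] = CcdEDAbDaeD$EAFAc  (last char: 'c')
  sorted[5] = D$EAFAcCcdEDAbDae  (last char: 'e')
  sorted[6] = DAbDaeD$EAFAcCcdE  (last char: 'E')
  sorted[7] = DaeD$EAFAcCcdEDAb  (last char: 'b')
  sorted[8] = EAFAcCcdEDAbDaeD$  (last char: '$')
  sorted[9] = EDAbDaeD$EAFAcCcd  (last char: 'd')
  sorted[10] = FAcCcdEDAbDaeD$EA  (last char: 'A')
  sorted[11] = aeD$EAFAcCcdEDAbD  (last char: 'D')
  sorted[12] = bDaeD$EAFAcCcdEDA  (last char: 'A')
  sorted[13] = cCcdEDAbDaeD$EAFA  (last char: 'A')
  sorted[14] = cdEDAbDaeD$EAFAcC  (last char: 'C')
  sorted[15] = dEDAbDaeD$EAFAcCc  (last char: 'c')
  sorted[16] = eD$EAFAcCcdEDAbDa  (last char: 'a')
Last column: DEDFceEb$dADAACca
Original string S is at sorted index 8

Answer: DEDFceEb$dADAACca
8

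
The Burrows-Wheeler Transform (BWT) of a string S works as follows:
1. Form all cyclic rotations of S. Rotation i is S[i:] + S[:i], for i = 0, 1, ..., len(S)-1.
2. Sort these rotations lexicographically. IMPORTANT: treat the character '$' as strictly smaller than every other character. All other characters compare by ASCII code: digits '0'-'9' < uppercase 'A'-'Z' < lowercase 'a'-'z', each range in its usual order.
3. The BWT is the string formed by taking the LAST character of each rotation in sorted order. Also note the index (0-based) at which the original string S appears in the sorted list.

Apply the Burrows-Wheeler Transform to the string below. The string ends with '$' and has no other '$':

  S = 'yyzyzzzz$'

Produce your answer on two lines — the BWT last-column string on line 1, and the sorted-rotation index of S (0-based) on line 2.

Answer: z$yzzyzzy
1

Derivation:
All 9 rotations (rotation i = S[i:]+S[:i]):
  rot[0] = yyzyzzzz$
  rot[1] = yzyzzzz$y
  rot[2] = zyzzzz$yy
  rot[3] = yzzzz$yyz
  rot[4] = zzzz$yyzy
  rot[5] = zzz$yyzyz
  rot[6] = zz$yyzyzz
  rot[7] = z$yyzyzzz
  rot[8] = $yyzyzzzz
Sorted (with $ < everything):
  sorted[0] = $yyzyzzzz  (last char: 'z')
  sorted[1] = yyzyzzzz$  (last char: '$')
  sorted[2] = yzyzzzz$y  (last char: 'y')
  sorted[3] = yzzzz$yyz  (last char: 'z')
  sorted[4] = z$yyzyzzz  (last char: 'z')
  sorted[5] = zyzzzz$yy  (last char: 'y')
  sorted[6] = zz$yyzyzz  (last char: 'z')
  sorted[7] = zzz$yyzyz  (last char: 'z')
  sorted[8] = zzzz$yyzy  (last char: 'y')
Last column: z$yzzyzzy
Original string S is at sorted index 1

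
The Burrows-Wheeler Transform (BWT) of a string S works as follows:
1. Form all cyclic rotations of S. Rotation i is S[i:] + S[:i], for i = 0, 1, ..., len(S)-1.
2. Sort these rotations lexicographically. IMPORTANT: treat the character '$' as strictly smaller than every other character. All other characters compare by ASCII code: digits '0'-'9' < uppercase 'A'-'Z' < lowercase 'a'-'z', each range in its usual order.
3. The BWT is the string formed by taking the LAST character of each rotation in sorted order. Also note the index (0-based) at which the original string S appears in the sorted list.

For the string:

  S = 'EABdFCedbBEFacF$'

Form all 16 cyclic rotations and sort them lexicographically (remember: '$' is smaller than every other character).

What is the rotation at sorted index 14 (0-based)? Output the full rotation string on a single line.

Answer: dbBEFacF$EABdFCe

Derivation:
All 16 rotations (rotation i = S[i:]+S[:i]):
  rot[0] = EABdFCedbBEFacF$
  rot[1] = ABdFCedbBEFacF$E
  rot[2] = BdFCedbBEFacF$EA
  rot[3] = dFCedbBEFacF$EAB
  rot[4] = FCedbBEFacF$EABd
  rot[5] = CedbBEFacF$EABdF
  rot[6] = edbBEFacF$EABdFC
  rot[7] = dbBEFacF$EABdFCe
  rot[8] = bBEFacF$EABdFCed
  rot[9] = BEFacF$EABdFCedb
  rot[10] = EFacF$EABdFCedbB
  rot[11] = FacF$EABdFCedbBE
  rot[12] = acF$EABdFCedbBEF
  rot[13] = cF$EABdFCedbBEFa
  rot[14] = F$EABdFCedbBEFac
  rot[15] = $EABdFCedbBEFacF
Sorted (with $ < everything):
  sorted[0] = $EABdFCedbBEFacF
  sorted[1] = ABdFCedbBEFacF$E
  sorted[2] = BEFacF$EABdFCedb
  sorted[3] = BdFCedbBEFacF$EA
  sorted[4] = CedbBEFacF$EABdF
  sorted[5] = EABdFCedbBEFacF$
  sorted[6] = EFacF$EABdFCedbB
  sorted[7] = F$EABdFCedbBEFac
  sorted[8] = FCedbBEFacF$EABd
  sorted[9] = FacF$EABdFCedbBE
  sorted[10] = acF$EABdFCedbBEF
  sorted[11] = bBEFacF$EABdFCed
  sorted[12] = cF$EABdFCedbBEFa
  sorted[13] = dFCedbBEFacF$EAB
  sorted[14] = dbBEFacF$EABdFCe
  sorted[15] = edbBEFacF$EABdFC
sorted[14] = dbBEFacF$EABdFCe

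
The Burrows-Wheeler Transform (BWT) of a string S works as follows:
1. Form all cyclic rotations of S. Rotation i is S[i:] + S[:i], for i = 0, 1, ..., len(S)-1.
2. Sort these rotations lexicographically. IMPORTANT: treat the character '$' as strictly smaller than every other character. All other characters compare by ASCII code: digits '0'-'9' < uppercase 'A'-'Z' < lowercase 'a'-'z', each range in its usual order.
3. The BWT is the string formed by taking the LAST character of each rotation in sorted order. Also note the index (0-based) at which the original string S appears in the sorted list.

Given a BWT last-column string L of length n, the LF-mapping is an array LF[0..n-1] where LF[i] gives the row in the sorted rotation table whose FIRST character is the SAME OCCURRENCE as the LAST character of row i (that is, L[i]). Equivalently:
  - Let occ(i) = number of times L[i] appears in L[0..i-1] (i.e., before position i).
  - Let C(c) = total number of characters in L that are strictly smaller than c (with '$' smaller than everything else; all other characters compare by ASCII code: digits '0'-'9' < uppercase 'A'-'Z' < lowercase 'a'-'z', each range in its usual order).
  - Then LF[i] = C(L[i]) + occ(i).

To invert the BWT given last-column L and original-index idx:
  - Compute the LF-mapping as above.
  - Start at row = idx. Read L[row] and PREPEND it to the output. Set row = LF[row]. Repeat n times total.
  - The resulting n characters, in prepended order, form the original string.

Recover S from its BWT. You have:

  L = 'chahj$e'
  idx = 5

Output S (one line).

LF mapping: 2 4 1 5 6 0 3
Walk LF starting at row 5, prepending L[row]:
  step 1: row=5, L[5]='$', prepend. Next row=LF[5]=0
  step 2: row=0, L[0]='c', prepend. Next row=LF[0]=2
  step 3: row=2, L[2]='a', prepend. Next row=LF[2]=1
  step 4: row=1, L[1]='h', prepend. Next row=LF[1]=4
  step 5: row=4, L[4]='j', prepend. Next row=LF[4]=6
  step 6: row=6, L[6]='e', prepend. Next row=LF[6]=3
  step 7: row=3, L[3]='h', prepend. Next row=LF[3]=5
Reversed output: hejhac$

Answer: hejhac$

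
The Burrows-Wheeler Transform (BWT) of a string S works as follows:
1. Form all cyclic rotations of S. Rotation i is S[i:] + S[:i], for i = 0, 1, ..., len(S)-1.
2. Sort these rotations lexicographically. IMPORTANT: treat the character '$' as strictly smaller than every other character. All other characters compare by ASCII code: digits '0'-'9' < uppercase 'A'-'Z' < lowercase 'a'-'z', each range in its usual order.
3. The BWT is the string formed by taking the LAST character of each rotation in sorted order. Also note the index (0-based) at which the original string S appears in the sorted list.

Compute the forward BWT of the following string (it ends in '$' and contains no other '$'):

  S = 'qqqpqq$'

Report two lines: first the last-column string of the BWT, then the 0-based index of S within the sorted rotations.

Answer: qqqqpq$
6

Derivation:
All 7 rotations (rotation i = S[i:]+S[:i]):
  rot[0] = qqqpqq$
  rot[1] = qqpqq$q
  rot[2] = qpqq$qq
  rot[3] = pqq$qqq
  rot[4] = qq$qqqp
  rot[5] = q$qqqpq
  rot[6] = $qqqpqq
Sorted (with $ < everything):
  sorted[0] = $qqqpqq  (last char: 'q')
  sorted[1] = pqq$qqq  (last char: 'q')
  sorted[2] = q$qqqpq  (last char: 'q')
  sorted[3] = qpqq$qq  (last char: 'q')
  sorted[4] = qq$qqqp  (last char: 'p')
  sorted[5] = qqpqq$q  (last char: 'q')
  sorted[6] = qqqpqq$  (last char: '$')
Last column: qqqqpq$
Original string S is at sorted index 6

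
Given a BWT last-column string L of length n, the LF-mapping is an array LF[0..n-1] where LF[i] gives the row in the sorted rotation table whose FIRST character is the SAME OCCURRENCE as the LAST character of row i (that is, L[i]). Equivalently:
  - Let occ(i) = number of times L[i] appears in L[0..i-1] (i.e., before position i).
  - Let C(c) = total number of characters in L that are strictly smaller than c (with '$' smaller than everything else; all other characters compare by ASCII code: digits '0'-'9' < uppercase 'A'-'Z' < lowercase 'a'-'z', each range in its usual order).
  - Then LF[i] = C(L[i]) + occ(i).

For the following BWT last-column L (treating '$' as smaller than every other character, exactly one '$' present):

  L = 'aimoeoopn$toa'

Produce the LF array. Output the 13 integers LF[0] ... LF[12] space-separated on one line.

Answer: 1 4 5 7 3 8 9 11 6 0 12 10 2

Derivation:
Char counts: '$':1, 'a':2, 'e':1, 'i':1, 'm':1, 'n':1, 'o':4, 'p':1, 't':1
C (first-col start): C('$')=0, C('a')=1, C('e')=3, C('i')=4, C('m')=5, C('n')=6, C('o')=7, C('p')=11, C('t')=12
L[0]='a': occ=0, LF[0]=C('a')+0=1+0=1
L[1]='i': occ=0, LF[1]=C('i')+0=4+0=4
L[2]='m': occ=0, LF[2]=C('m')+0=5+0=5
L[3]='o': occ=0, LF[3]=C('o')+0=7+0=7
L[4]='e': occ=0, LF[4]=C('e')+0=3+0=3
L[5]='o': occ=1, LF[5]=C('o')+1=7+1=8
L[6]='o': occ=2, LF[6]=C('o')+2=7+2=9
L[7]='p': occ=0, LF[7]=C('p')+0=11+0=11
L[8]='n': occ=0, LF[8]=C('n')+0=6+0=6
L[9]='$': occ=0, LF[9]=C('$')+0=0+0=0
L[10]='t': occ=0, LF[10]=C('t')+0=12+0=12
L[11]='o': occ=3, LF[11]=C('o')+3=7+3=10
L[12]='a': occ=1, LF[12]=C('a')+1=1+1=2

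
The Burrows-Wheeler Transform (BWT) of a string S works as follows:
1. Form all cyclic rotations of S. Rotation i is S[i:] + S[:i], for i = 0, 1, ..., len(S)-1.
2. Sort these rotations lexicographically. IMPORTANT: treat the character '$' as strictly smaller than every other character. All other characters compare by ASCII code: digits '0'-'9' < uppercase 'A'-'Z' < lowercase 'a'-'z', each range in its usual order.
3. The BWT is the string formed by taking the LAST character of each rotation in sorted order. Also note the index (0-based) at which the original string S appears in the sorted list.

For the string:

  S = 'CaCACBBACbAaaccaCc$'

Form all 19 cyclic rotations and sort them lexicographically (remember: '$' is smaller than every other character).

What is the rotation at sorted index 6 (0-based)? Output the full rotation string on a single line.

Answer: CACBBACbAaaccaCc$Ca

Derivation:
All 19 rotations (rotation i = S[i:]+S[:i]):
  rot[0] = CaCACBBACbAaaccaCc$
  rot[1] = aCACBBACbAaaccaCc$C
  rot[2] = CACBBACbAaaccaCc$Ca
  rot[3] = ACBBACbAaaccaCc$CaC
  rot[4] = CBBACbAaaccaCc$CaCA
  rot[5] = BBACbAaaccaCc$CaCAC
  rot[6] = BACbAaaccaCc$CaCACB
  rot[7] = ACbAaaccaCc$CaCACBB
  rot[8] = CbAaaccaCc$CaCACBBA
  rot[9] = bAaaccaCc$CaCACBBAC
  rot[10] = AaaccaCc$CaCACBBACb
  rot[11] = aaccaCc$CaCACBBACbA
  rot[12] = accaCc$CaCACBBACbAa
  rot[13] = ccaCc$CaCACBBACbAaa
  rot[14] = caCc$CaCACBBACbAaac
  rot[15] = aCc$CaCACBBACbAaacc
  rot[16] = Cc$CaCACBBACbAaacca
  rot[17] = c$CaCACBBACbAaaccaC
  rot[18] = $CaCACBBACbAaaccaCc
Sorted (with $ < everything):
  sorted[0] = $CaCACBBACbAaaccaCc
  sorted[1] = ACBBACbAaaccaCc$CaC
  sorted[2] = ACbAaaccaCc$CaCACBB
  sorted[3] = AaaccaCc$CaCACBBACb
  sorted[4] = BACbAaaccaCc$CaCACB
  sorted[5] = BBACbAaaccaCc$CaCAC
  sorted[6] = CACBBACbAaaccaCc$Ca
  sorted[7] = CBBACbAaaccaCc$CaCA
  sorted[8] = CaCACBBACbAaaccaCc$
  sorted[9] = CbAaaccaCc$CaCACBBA
  sorted[10] = Cc$CaCACBBACbAaacca
  sorted[11] = aCACBBACbAaaccaCc$C
  sorted[12] = aCc$CaCACBBACbAaacc
  sorted[13] = aaccaCc$CaCACBBACbA
  sorted[14] = accaCc$CaCACBBACbAa
  sorted[15] = bAaaccaCc$CaCACBBAC
  sorted[16] = c$CaCACBBACbAaaccaC
  sorted[17] = caCc$CaCACBBACbAaac
  sorted[18] = ccaCc$CaCACBBACbAaa
sorted[6] = CACBBACbAaaccaCc$Ca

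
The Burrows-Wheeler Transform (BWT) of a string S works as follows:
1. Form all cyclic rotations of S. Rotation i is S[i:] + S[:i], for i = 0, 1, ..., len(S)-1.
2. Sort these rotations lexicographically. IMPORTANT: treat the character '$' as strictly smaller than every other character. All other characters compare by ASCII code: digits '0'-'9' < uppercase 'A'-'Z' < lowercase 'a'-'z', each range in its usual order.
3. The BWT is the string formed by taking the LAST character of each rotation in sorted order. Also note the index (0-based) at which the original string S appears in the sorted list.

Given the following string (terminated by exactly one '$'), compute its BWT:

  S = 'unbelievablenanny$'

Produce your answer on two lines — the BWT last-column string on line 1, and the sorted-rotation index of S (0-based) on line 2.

Answer: yvnnablilbeeuan$en
15

Derivation:
All 18 rotations (rotation i = S[i:]+S[:i]):
  rot[0] = unbelievablenanny$
  rot[1] = nbelievablenanny$u
  rot[2] = believablenanny$un
  rot[3] = elievablenanny$unb
  rot[4] = lievablenanny$unbe
  rot[5] = ievablenanny$unbel
  rot[6] = evablenanny$unbeli
  rot[7] = vablenanny$unbelie
  rot[8] = ablenanny$unbeliev
  rot[9] = blenanny$unbelieva
  rot[10] = lenanny$unbelievab
  rot[11] = enanny$unbelievabl
  rot[12] = nanny$unbelievable
  rot[13] = anny$unbelievablen
  rot[14] = nny$unbelievablena
  rot[15] = ny$unbelievablenan
  rot[16] = y$unbelievablenann
  rot[17] = $unbelievablenanny
Sorted (with $ < everything):
  sorted[0] = $unbelievablenanny  (last char: 'y')
  sorted[1] = ablenanny$unbeliev  (last char: 'v')
  sorted[2] = anny$unbelievablen  (last char: 'n')
  sorted[3] = believablenanny$un  (last char: 'n')
  sorted[4] = blenanny$unbelieva  (last char: 'a')
  sorted[5] = elievablenanny$unb  (last char: 'b')
  sorted[6] = enanny$unbelievabl  (last char: 'l')
  sorted[7] = evablenanny$unbeli  (last char: 'i')
  sorted[8] = ievablenanny$unbel  (last char: 'l')
  sorted[9] = lenanny$unbelievab  (last char: 'b')
  sorted[10] = lievablenanny$unbe  (last char: 'e')
  sorted[11] = nanny$unbelievable  (last char: 'e')
  sorted[12] = nbelievablenanny$u  (last char: 'u')
  sorted[13] = nny$unbelievablena  (last char: 'a')
  sorted[14] = ny$unbelievablenan  (last char: 'n')
  sorted[15] = unbelievablenanny$  (last char: '$')
  sorted[16] = vablenanny$unbelie  (last char: 'e')
  sorted[17] = y$unbelievablenann  (last char: 'n')
Last column: yvnnablilbeeuan$en
Original string S is at sorted index 15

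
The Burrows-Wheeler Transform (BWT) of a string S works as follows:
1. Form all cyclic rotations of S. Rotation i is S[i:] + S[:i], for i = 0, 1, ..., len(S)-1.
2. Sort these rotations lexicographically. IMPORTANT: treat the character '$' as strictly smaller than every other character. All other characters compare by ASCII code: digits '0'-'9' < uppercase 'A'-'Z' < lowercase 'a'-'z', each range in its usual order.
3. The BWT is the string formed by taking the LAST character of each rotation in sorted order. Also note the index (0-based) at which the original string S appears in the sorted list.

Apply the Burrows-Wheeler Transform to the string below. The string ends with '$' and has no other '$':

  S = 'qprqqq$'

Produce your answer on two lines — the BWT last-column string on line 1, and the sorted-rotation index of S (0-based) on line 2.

Answer: qqq$qrp
3

Derivation:
All 7 rotations (rotation i = S[i:]+S[:i]):
  rot[0] = qprqqq$
  rot[1] = prqqq$q
  rot[2] = rqqq$qp
  rot[3] = qqq$qpr
  rot[4] = qq$qprq
  rot[5] = q$qprqq
  rot[6] = $qprqqq
Sorted (with $ < everything):
  sorted[0] = $qprqqq  (last char: 'q')
  sorted[1] = prqqq$q  (last char: 'q')
  sorted[2] = q$qprqq  (last char: 'q')
  sorted[3] = qprqqq$  (last char: '$')
  sorted[4] = qq$qprq  (last char: 'q')
  sorted[5] = qqq$qpr  (last char: 'r')
  sorted[6] = rqqq$qp  (last char: 'p')
Last column: qqq$qrp
Original string S is at sorted index 3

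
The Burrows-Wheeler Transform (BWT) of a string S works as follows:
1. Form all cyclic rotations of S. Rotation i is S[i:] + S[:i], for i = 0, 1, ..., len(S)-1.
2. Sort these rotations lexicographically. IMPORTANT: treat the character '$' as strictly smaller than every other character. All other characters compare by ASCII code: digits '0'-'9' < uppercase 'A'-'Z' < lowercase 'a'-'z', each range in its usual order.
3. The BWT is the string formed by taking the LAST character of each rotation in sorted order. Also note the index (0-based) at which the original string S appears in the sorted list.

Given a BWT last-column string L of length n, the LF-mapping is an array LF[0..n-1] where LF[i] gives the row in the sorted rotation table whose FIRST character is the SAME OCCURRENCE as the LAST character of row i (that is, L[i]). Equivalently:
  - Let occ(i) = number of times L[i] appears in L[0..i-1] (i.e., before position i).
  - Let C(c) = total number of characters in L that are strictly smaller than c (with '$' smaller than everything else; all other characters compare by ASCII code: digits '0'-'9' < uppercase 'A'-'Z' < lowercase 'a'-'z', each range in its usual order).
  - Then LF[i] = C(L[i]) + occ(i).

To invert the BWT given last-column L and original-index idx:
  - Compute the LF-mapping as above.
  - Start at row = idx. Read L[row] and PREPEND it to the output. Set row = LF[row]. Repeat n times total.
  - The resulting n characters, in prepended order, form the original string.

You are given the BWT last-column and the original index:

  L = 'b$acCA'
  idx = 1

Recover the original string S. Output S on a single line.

Answer: AcaCb$

Derivation:
LF mapping: 4 0 3 5 2 1
Walk LF starting at row 1, prepending L[row]:
  step 1: row=1, L[1]='$', prepend. Next row=LF[1]=0
  step 2: row=0, L[0]='b', prepend. Next row=LF[0]=4
  step 3: row=4, L[4]='C', prepend. Next row=LF[4]=2
  step 4: row=2, L[2]='a', prepend. Next row=LF[2]=3
  step 5: row=3, L[3]='c', prepend. Next row=LF[3]=5
  step 6: row=5, L[5]='A', prepend. Next row=LF[5]=1
Reversed output: AcaCb$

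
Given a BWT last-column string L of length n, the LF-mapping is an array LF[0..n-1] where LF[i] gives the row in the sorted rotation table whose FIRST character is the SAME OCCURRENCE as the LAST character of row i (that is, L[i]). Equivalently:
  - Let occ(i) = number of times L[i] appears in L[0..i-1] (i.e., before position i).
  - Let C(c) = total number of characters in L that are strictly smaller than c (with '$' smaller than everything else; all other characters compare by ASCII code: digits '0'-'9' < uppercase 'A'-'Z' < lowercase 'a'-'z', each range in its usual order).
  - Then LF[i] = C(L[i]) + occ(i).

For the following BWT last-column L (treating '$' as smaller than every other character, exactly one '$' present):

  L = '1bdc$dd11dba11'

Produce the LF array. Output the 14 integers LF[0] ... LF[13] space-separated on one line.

Answer: 1 7 10 9 0 11 12 2 3 13 8 6 4 5

Derivation:
Char counts: '$':1, '1':5, 'a':1, 'b':2, 'c':1, 'd':4
C (first-col start): C('$')=0, C('1')=1, C('a')=6, C('b')=7, C('c')=9, C('d')=10
L[0]='1': occ=0, LF[0]=C('1')+0=1+0=1
L[1]='b': occ=0, LF[1]=C('b')+0=7+0=7
L[2]='d': occ=0, LF[2]=C('d')+0=10+0=10
L[3]='c': occ=0, LF[3]=C('c')+0=9+0=9
L[4]='$': occ=0, LF[4]=C('$')+0=0+0=0
L[5]='d': occ=1, LF[5]=C('d')+1=10+1=11
L[6]='d': occ=2, LF[6]=C('d')+2=10+2=12
L[7]='1': occ=1, LF[7]=C('1')+1=1+1=2
L[8]='1': occ=2, LF[8]=C('1')+2=1+2=3
L[9]='d': occ=3, LF[9]=C('d')+3=10+3=13
L[10]='b': occ=1, LF[10]=C('b')+1=7+1=8
L[11]='a': occ=0, LF[11]=C('a')+0=6+0=6
L[12]='1': occ=3, LF[12]=C('1')+3=1+3=4
L[13]='1': occ=4, LF[13]=C('1')+4=1+4=5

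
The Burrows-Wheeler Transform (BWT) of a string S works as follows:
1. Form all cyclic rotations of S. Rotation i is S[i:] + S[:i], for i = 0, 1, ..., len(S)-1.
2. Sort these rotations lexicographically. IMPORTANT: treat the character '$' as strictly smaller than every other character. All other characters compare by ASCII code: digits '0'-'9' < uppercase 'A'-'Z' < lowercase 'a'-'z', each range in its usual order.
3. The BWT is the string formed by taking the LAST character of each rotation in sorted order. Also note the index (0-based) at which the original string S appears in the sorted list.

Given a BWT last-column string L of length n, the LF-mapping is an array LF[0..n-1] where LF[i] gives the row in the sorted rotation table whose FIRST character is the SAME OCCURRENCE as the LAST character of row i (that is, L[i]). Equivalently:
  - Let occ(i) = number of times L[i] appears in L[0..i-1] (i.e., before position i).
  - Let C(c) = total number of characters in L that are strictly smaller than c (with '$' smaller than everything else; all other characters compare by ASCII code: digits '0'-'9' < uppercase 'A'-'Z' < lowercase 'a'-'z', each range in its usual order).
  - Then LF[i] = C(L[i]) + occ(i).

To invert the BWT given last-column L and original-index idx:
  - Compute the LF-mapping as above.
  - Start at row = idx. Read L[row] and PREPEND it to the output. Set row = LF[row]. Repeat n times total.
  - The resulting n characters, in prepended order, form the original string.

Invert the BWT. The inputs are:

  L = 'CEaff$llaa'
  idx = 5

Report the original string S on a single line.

LF mapping: 1 2 3 6 7 0 8 9 4 5
Walk LF starting at row 5, prepending L[row]:
  step 1: row=5, L[5]='$', prepend. Next row=LF[5]=0
  step 2: row=0, L[0]='C', prepend. Next row=LF[0]=1
  step 3: row=1, L[1]='E', prepend. Next row=LF[1]=2
  step 4: row=2, L[2]='a', prepend. Next row=LF[2]=3
  step 5: row=3, L[3]='f', prepend. Next row=LF[3]=6
  step 6: row=6, L[6]='l', prepend. Next row=LF[6]=8
  step 7: row=8, L[8]='a', prepend. Next row=LF[8]=4
  step 8: row=4, L[4]='f', prepend. Next row=LF[4]=7
  step 9: row=7, L[7]='l', prepend. Next row=LF[7]=9
  step 10: row=9, L[9]='a', prepend. Next row=LF[9]=5
Reversed output: alfalfaEC$

Answer: alfalfaEC$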